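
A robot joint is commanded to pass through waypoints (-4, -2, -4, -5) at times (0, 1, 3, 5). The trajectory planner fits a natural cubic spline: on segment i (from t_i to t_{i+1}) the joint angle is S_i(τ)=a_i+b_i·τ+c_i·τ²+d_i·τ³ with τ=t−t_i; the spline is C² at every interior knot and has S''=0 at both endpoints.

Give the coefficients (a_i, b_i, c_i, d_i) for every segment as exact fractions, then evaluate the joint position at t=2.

  seg 0: a=-4 b=113/44 c=0 d=-25/44
  seg 1: a=-2 b=19/22 c=-75/44 d=17/44
  seg 2: a=-4 b=-29/22 c=27/44 d=-9/88
S(2) = -27/11

Δ: Δ0=2, Δ1=-1, Δ2=-1/2
row 1: diag=6, rhs=-18; c'=1/3, d'=-3
row 2: denom=8−2·1/3=22/3; d'=(3−2·-3)/(22/3)=27/22
back: M2=27/22
back: M1=-3−1/3·27/22=-75/22
M: M0=0, M1=-75/22, M2=27/22, M3=0
seg 0: a=-4, c=M0/2=0, d=(M1−M0)/(6·1)=-25/44, b=Δ0−h0·(2M0+M1)/6=113/44
seg 1: a=-2, c=M1/2=-75/44, d=(M2−M1)/(6·2)=17/44, b=Δ1−h1·(2M1+M2)/6=19/22
seg 2: a=-4, c=M2/2=27/44, d=(M3−M2)/(6·2)=-9/88, b=Δ2−h2·(2M2+M3)/6=-29/22
t_q=2 → seg 1, τ=1; S=-2+19/22·τ+-75/44·τ²+17/44·τ³=-27/11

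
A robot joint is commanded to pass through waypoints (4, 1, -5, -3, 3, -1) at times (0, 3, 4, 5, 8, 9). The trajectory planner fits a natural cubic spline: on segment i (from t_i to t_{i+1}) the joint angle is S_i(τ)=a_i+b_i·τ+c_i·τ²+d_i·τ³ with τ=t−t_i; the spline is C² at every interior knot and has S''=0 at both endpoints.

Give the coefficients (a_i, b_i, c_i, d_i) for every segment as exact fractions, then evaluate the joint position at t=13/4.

  seg 0: a=4 b=935/547 c=0 d=-494/1641
  seg 1: a=1 b=-3511/547 c=-1482/547 d=1711/547
  seg 2: a=-5 b=-1342/547 c=3651/547 d=-1215/547
  seg 3: a=-3 b=2315/547 c=6/547 d=-413/1641
  seg 4: a=3 b=-1366/547 c=-1233/547 d=411/547
S(13/4) = -25385/35008

Δ: Δ0=-1, Δ1=-6, Δ2=2, Δ3=2, Δ4=-4
row 1: diag=8, rhs=-30; c'=1/8, d'=-15/4
row 2: denom=4−1·1/8=31/8; d'=(48−1·-15/4)/(31/8)=414/31
row 3: denom=8−1·8/31=240/31; d'=(0−1·414/31)/(240/31)=-69/40
row 4: denom=8−3·31/80=547/80; d'=(-36−3·-69/40)/(547/80)=-2466/547
back: M4=-2466/547
back: M3=-69/40−31/80·-2466/547=12/547
back: M2=414/31−8/31·12/547=7302/547
back: M1=-15/4−1/8·7302/547=-2964/547
M: M0=0, M1=-2964/547, M2=7302/547, M3=12/547, M4=-2466/547, M5=0
seg 0: a=4, c=M0/2=0, d=(M1−M0)/(6·3)=-494/1641, b=Δ0−h0·(2M0+M1)/6=935/547
seg 1: a=1, c=M1/2=-1482/547, d=(M2−M1)/(6·1)=1711/547, b=Δ1−h1·(2M1+M2)/6=-3511/547
seg 2: a=-5, c=M2/2=3651/547, d=(M3−M2)/(6·1)=-1215/547, b=Δ2−h2·(2M2+M3)/6=-1342/547
seg 3: a=-3, c=M3/2=6/547, d=(M4−M3)/(6·3)=-413/1641, b=Δ3−h3·(2M3+M4)/6=2315/547
seg 4: a=3, c=M4/2=-1233/547, d=(M5−M4)/(6·1)=411/547, b=Δ4−h4·(2M4+M5)/6=-1366/547
t_q=13/4 → seg 1, τ=1/4; S=1+-3511/547·τ+-1482/547·τ²+1711/547·τ³=-25385/35008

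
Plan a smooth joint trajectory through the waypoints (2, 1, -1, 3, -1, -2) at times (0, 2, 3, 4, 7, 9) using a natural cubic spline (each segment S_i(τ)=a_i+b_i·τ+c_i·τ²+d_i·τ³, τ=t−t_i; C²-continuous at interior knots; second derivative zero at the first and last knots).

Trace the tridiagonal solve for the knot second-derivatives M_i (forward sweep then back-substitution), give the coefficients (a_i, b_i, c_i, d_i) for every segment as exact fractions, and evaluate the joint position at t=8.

  seg 0: a=2 b=545/858 c=0 d=-487/1716
  seg 1: a=1 b=-2377/858 c=-487/286 d=1061/429
  seg 2: a=-1 b=97/78 c=1635/286 d=-1270/429
  seg 3: a=3 b=3257/858 c=-905/286 d=16/33
  seg 4: a=-1 b=-1801/858 c=343/286 d=-343/1716
S(8) = -1201/572

Δ: Δ0=-1/2, Δ1=-2, Δ2=4, Δ3=-4/3, Δ4=-1/2
row 1: diag=6, rhs=-9; c'=1/6, d'=-3/2
row 2: denom=4−1·1/6=23/6; d'=(36−1·-3/2)/(23/6)=225/23
row 3: denom=8−1·6/23=178/23; d'=(-32−1·225/23)/(178/23)=-961/178
row 4: denom=10−3·69/178=1573/178; d'=(5−3·-961/178)/(1573/178)=343/143
back: M4=343/143
back: M3=-961/178−69/178·343/143=-905/143
back: M2=225/23−6/23·-905/143=1635/143
back: M1=-3/2−1/6·1635/143=-487/143
M: M0=0, M1=-487/143, M2=1635/143, M3=-905/143, M4=343/143, M5=0
seg 0: a=2, c=M0/2=0, d=(M1−M0)/(6·2)=-487/1716, b=Δ0−h0·(2M0+M1)/6=545/858
seg 1: a=1, c=M1/2=-487/286, d=(M2−M1)/(6·1)=1061/429, b=Δ1−h1·(2M1+M2)/6=-2377/858
seg 2: a=-1, c=M2/2=1635/286, d=(M3−M2)/(6·1)=-1270/429, b=Δ2−h2·(2M2+M3)/6=97/78
seg 3: a=3, c=M3/2=-905/286, d=(M4−M3)/(6·3)=16/33, b=Δ3−h3·(2M3+M4)/6=3257/858
seg 4: a=-1, c=M4/2=343/286, d=(M5−M4)/(6·2)=-343/1716, b=Δ4−h4·(2M4+M5)/6=-1801/858
t_q=8 → seg 4, τ=1; S=-1+-1801/858·τ+343/286·τ²+-343/1716·τ³=-1201/572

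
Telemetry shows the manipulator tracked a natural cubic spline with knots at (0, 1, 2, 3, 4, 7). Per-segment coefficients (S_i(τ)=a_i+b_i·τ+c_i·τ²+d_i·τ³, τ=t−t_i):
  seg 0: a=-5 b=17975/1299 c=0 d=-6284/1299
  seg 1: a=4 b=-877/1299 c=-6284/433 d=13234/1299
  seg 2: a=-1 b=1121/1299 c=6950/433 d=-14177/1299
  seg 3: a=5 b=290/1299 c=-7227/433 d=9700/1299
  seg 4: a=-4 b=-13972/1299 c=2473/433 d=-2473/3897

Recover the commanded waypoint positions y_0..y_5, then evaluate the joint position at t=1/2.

y_0 = S_0(0) = a_0 = -5
y_1 = S_1(0) = a_1 = 4
y_2 = S_2(0) = a_2 = -1
y_3 = S_3(0) = a_3 = 5
y_4 = S_4(0) = a_4 = -4
y_5 = S_4(3) = -2
t_q=1/2 is in segment 0 (τ=1/2); S_0(τ)=569/433

y_0=-5 y_1=4 y_2=-1 y_3=5 y_4=-4 y_5=-2
S(1/2) = 569/433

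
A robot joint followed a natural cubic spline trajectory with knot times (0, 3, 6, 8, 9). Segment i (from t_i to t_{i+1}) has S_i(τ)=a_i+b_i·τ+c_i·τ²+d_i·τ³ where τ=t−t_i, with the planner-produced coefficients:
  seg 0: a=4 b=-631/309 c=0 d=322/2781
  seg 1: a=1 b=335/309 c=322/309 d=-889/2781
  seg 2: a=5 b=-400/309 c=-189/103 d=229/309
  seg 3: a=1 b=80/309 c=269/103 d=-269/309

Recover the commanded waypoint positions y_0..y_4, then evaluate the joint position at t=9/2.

y_0=4 y_1=1 y_2=5 y_3=1 y_4=3
S(9/2) = 3207/824

y_0 = S_0(0) = a_0 = 4
y_1 = S_1(0) = a_1 = 1
y_2 = S_2(0) = a_2 = 5
y_3 = S_3(0) = a_3 = 1
y_4 = S_3(1) = 3
t_q=9/2 is in segment 1 (τ=3/2); S_1(τ)=3207/824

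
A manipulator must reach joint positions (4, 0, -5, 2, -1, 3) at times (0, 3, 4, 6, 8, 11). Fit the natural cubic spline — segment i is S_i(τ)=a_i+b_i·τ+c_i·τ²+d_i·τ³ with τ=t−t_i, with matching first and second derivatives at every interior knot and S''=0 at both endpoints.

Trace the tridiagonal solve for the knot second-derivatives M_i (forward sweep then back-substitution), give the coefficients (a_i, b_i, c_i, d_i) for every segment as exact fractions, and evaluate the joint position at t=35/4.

  seg 0: a=4 b=628/813 c=0 d=-1712/7317
  seg 1: a=0 b=-4508/813 c=-1712/813 d=2155/813
  seg 2: a=-5 b=-489/271 c=4753/813 d=-10387/6504
  seg 3: a=2 b=3929/1626 c=-12149/3252 d=1927/2168
  seg 4: a=-1 b=-1513/813 c=2597/1626 d=-2597/14634
S(35/4) = -54537/34688

Δ: Δ0=-4/3, Δ1=-5, Δ2=7/2, Δ3=-3/2, Δ4=4/3
row 1: diag=8, rhs=-22; c'=1/8, d'=-11/4
row 2: denom=6−1·1/8=47/8; d'=(51−1·-11/4)/(47/8)=430/47
row 3: denom=8−2·16/47=344/47; d'=(-30−2·430/47)/(344/47)=-1135/172
row 4: denom=10−2·47/172=813/86; d'=(17−2·-1135/172)/(813/86)=2597/813
back: M4=2597/813
back: M3=-1135/172−47/172·2597/813=-12149/1626
back: M2=430/47−16/47·-12149/1626=9506/813
back: M1=-11/4−1/8·9506/813=-3424/813
M: M0=0, M1=-3424/813, M2=9506/813, M3=-12149/1626, M4=2597/813, M5=0
seg 0: a=4, c=M0/2=0, d=(M1−M0)/(6·3)=-1712/7317, b=Δ0−h0·(2M0+M1)/6=628/813
seg 1: a=0, c=M1/2=-1712/813, d=(M2−M1)/(6·1)=2155/813, b=Δ1−h1·(2M1+M2)/6=-4508/813
seg 2: a=-5, c=M2/2=4753/813, d=(M3−M2)/(6·2)=-10387/6504, b=Δ2−h2·(2M2+M3)/6=-489/271
seg 3: a=2, c=M3/2=-12149/3252, d=(M4−M3)/(6·2)=1927/2168, b=Δ3−h3·(2M3+M4)/6=3929/1626
seg 4: a=-1, c=M4/2=2597/1626, d=(M5−M4)/(6·3)=-2597/14634, b=Δ4−h4·(2M4+M5)/6=-1513/813
t_q=35/4 → seg 4, τ=3/4; S=-1+-1513/813·τ+2597/1626·τ²+-2597/14634·τ³=-54537/34688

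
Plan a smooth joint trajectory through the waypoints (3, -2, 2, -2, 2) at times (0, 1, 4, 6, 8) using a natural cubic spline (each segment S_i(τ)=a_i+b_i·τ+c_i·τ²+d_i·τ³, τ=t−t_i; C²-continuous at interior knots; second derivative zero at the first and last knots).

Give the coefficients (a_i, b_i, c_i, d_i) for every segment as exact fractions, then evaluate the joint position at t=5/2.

  seg 0: a=3 b=-2449/402 c=0 d=439/402
  seg 1: a=-2 b=-566/201 c=439/134 d=-761/1206
  seg 2: a=2 b=-79/402 c=-161/67 d=1207/1608
  seg 3: a=-2 b=-161/201 c=563/268 d=-563/1608
S(5/2) = -1053/1072

Δ: Δ0=-5, Δ1=4/3, Δ2=-2, Δ3=2
row 1: diag=8, rhs=38; c'=3/8, d'=19/4
row 2: denom=10−3·3/8=71/8; d'=(-20−3·19/4)/(71/8)=-274/71
row 3: denom=8−2·16/71=536/71; d'=(24−2·-274/71)/(536/71)=563/134
back: M3=563/134
back: M2=-274/71−16/71·563/134=-322/67
back: M1=19/4−3/8·-322/67=439/67
M: M0=0, M1=439/67, M2=-322/67, M3=563/134, M4=0
seg 0: a=3, c=M0/2=0, d=(M1−M0)/(6·1)=439/402, b=Δ0−h0·(2M0+M1)/6=-2449/402
seg 1: a=-2, c=M1/2=439/134, d=(M2−M1)/(6·3)=-761/1206, b=Δ1−h1·(2M1+M2)/6=-566/201
seg 2: a=2, c=M2/2=-161/67, d=(M3−M2)/(6·2)=1207/1608, b=Δ2−h2·(2M2+M3)/6=-79/402
seg 3: a=-2, c=M3/2=563/268, d=(M4−M3)/(6·2)=-563/1608, b=Δ3−h3·(2M3+M4)/6=-161/201
t_q=5/2 → seg 1, τ=3/2; S=-2+-566/201·τ+439/134·τ²+-761/1206·τ³=-1053/1072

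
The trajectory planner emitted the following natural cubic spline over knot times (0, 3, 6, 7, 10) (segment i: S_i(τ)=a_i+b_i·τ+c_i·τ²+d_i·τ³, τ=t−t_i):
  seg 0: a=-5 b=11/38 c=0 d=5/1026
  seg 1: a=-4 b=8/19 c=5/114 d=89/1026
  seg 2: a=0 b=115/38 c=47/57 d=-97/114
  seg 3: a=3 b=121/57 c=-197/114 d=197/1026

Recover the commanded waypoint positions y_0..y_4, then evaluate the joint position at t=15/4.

y_0 = S_0(0) = a_0 = -5
y_1 = S_1(0) = a_1 = -4
y_2 = S_2(0) = a_2 = 0
y_3 = S_3(0) = a_3 = 3
y_4 = S_3(3) = -1
t_q=15/4 is in segment 1 (τ=3/4); S_1(τ)=-8811/2432

y_0=-5 y_1=-4 y_2=0 y_3=3 y_4=-1
S(15/4) = -8811/2432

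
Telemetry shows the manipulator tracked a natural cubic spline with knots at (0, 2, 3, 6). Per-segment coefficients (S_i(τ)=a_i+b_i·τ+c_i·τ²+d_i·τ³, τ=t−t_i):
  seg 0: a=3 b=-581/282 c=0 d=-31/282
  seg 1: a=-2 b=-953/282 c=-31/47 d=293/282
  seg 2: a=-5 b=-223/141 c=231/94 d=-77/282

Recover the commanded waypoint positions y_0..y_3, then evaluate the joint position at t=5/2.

y_0 = S_0(0) = a_0 = 3
y_1 = S_1(0) = a_1 = -2
y_2 = S_2(0) = a_2 = -5
y_3 = S_2(3) = 5
t_q=5/2 is in segment 1 (τ=1/2); S_1(τ)=-2801/752

y_0=3 y_1=-2 y_2=-5 y_3=5
S(5/2) = -2801/752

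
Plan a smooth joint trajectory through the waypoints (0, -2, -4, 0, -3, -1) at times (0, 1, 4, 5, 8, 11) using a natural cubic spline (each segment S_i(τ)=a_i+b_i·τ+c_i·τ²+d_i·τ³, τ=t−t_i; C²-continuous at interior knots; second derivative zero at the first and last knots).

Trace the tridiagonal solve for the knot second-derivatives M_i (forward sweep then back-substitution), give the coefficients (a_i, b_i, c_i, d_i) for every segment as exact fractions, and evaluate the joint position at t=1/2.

Δ: Δ0=-2, Δ1=-2/3, Δ2=4, Δ3=-1, Δ4=2/3
row 1: diag=8, rhs=8; c'=3/8, d'=1
row 2: denom=8−3·3/8=55/8; d'=(28−3·1)/(55/8)=40/11
row 3: denom=8−1·8/55=432/55; d'=(-30−1·40/11)/(432/55)=-925/216
row 4: denom=12−3·55/144=521/48; d'=(10−3·-925/216)/(521/48)=3290/1563
back: M4=3290/1563
back: M3=-925/216−55/144·3290/1563=-2650/521
back: M2=40/11−8/55·-2650/521=2280/521
back: M1=1−3/8·2280/521=-334/521
M: M0=0, M1=-334/521, M2=2280/521, M3=-2650/521, M4=3290/1563, M5=0
seg 0: a=0, c=M0/2=0, d=(M1−M0)/(6·1)=-167/1563, b=Δ0−h0·(2M0+M1)/6=-2959/1563
seg 1: a=-2, c=M1/2=-167/521, d=(M2−M1)/(6·3)=1307/4689, b=Δ1−h1·(2M1+M2)/6=-3460/1563
seg 2: a=-4, c=M2/2=1140/521, d=(M3−M2)/(6·1)=-2465/1563, b=Δ2−h2·(2M2+M3)/6=5297/1563
seg 3: a=0, c=M3/2=-1325/521, d=(M4−M3)/(6·3)=5620/14067, b=Δ3−h3·(2M3+M4)/6=4742/1563
seg 4: a=-3, c=M4/2=1645/1563, d=(M5−M4)/(6·3)=-1645/14067, b=Δ4−h4·(2M4+M5)/6=-2248/1563
t_q=1/2 → seg 0, τ=1/2; S=0+-2959/1563·τ+0·τ²+-167/1563·τ³=-4001/4168

  seg 0: a=0 b=-2959/1563 c=0 d=-167/1563
  seg 1: a=-2 b=-3460/1563 c=-167/521 d=1307/4689
  seg 2: a=-4 b=5297/1563 c=1140/521 d=-2465/1563
  seg 3: a=0 b=4742/1563 c=-1325/521 d=5620/14067
  seg 4: a=-3 b=-2248/1563 c=1645/1563 d=-1645/14067
S(1/2) = -4001/4168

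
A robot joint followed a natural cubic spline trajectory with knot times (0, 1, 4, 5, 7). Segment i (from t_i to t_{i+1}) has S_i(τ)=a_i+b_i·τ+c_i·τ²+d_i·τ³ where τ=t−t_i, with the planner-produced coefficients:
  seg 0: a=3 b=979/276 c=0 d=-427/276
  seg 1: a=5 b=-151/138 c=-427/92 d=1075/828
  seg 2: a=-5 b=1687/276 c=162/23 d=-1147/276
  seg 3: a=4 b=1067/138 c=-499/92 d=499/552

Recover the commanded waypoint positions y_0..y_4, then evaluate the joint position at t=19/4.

y_0=3 y_1=5 y_2=-5 y_3=4 y_4=5
S(19/4) = 459/256

y_0 = S_0(0) = a_0 = 3
y_1 = S_1(0) = a_1 = 5
y_2 = S_2(0) = a_2 = -5
y_3 = S_3(0) = a_3 = 4
y_4 = S_3(2) = 5
t_q=19/4 is in segment 2 (τ=3/4); S_2(τ)=459/256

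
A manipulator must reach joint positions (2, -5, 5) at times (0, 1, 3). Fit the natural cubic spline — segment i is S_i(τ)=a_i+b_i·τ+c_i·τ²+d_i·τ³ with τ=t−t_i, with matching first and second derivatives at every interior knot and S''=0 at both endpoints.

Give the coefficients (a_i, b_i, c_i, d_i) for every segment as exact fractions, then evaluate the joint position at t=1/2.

Δ: Δ0=-7, Δ1=5
row 1: diag=6, rhs=72; c'=1/3, d'=12
back: M1=12
M: M0=0, M1=12, M2=0
seg 0: a=2, c=M0/2=0, d=(M1−M0)/(6·1)=2, b=Δ0−h0·(2M0+M1)/6=-9
seg 1: a=-5, c=M1/2=6, d=(M2−M1)/(6·2)=-1, b=Δ1−h1·(2M1+M2)/6=-3
t_q=1/2 → seg 0, τ=1/2; S=2+-9·τ+0·τ²+2·τ³=-9/4

  seg 0: a=2 b=-9 c=0 d=2
  seg 1: a=-5 b=-3 c=6 d=-1
S(1/2) = -9/4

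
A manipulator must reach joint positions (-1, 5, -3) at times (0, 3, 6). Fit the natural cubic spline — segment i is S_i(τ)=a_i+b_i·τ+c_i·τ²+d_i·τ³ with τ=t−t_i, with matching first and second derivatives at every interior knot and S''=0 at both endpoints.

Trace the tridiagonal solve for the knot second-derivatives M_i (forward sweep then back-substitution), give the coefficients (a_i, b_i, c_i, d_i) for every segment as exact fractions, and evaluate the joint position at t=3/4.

  seg 0: a=-1 b=19/6 c=0 d=-7/54
  seg 1: a=5 b=-1/3 c=-7/6 d=7/54
S(3/4) = 169/128

Δ: Δ0=2, Δ1=-8/3
row 1: diag=12, rhs=-28; c'=1/4, d'=-7/3
back: M1=-7/3
M: M0=0, M1=-7/3, M2=0
seg 0: a=-1, c=M0/2=0, d=(M1−M0)/(6·3)=-7/54, b=Δ0−h0·(2M0+M1)/6=19/6
seg 1: a=5, c=M1/2=-7/6, d=(M2−M1)/(6·3)=7/54, b=Δ1−h1·(2M1+M2)/6=-1/3
t_q=3/4 → seg 0, τ=3/4; S=-1+19/6·τ+0·τ²+-7/54·τ³=169/128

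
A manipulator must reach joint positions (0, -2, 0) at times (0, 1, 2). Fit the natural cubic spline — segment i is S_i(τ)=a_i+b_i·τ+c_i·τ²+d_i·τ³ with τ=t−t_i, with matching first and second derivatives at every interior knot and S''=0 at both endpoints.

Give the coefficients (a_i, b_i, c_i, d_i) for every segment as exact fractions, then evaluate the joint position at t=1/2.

Δ: Δ0=-2, Δ1=2
row 1: diag=4, rhs=24; c'=1/4, d'=6
back: M1=6
M: M0=0, M1=6, M2=0
seg 0: a=0, c=M0/2=0, d=(M1−M0)/(6·1)=1, b=Δ0−h0·(2M0+M1)/6=-3
seg 1: a=-2, c=M1/2=3, d=(M2−M1)/(6·1)=-1, b=Δ1−h1·(2M1+M2)/6=0
t_q=1/2 → seg 0, τ=1/2; S=0+-3·τ+0·τ²+1·τ³=-11/8

  seg 0: a=0 b=-3 c=0 d=1
  seg 1: a=-2 b=0 c=3 d=-1
S(1/2) = -11/8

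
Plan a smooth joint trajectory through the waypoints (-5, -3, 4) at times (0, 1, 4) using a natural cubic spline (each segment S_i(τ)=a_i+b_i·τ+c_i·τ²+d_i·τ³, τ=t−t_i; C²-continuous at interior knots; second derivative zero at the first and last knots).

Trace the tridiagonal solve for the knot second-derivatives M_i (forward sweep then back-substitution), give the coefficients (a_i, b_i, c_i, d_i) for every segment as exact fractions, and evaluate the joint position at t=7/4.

  seg 0: a=-5 b=47/24 c=0 d=1/24
  seg 1: a=-3 b=25/12 c=1/8 d=-1/72
S(7/4) = -703/512

Δ: Δ0=2, Δ1=7/3
row 1: diag=8, rhs=2; c'=3/8, d'=1/4
back: M1=1/4
M: M0=0, M1=1/4, M2=0
seg 0: a=-5, c=M0/2=0, d=(M1−M0)/(6·1)=1/24, b=Δ0−h0·(2M0+M1)/6=47/24
seg 1: a=-3, c=M1/2=1/8, d=(M2−M1)/(6·3)=-1/72, b=Δ1−h1·(2M1+M2)/6=25/12
t_q=7/4 → seg 1, τ=3/4; S=-3+25/12·τ+1/8·τ²+-1/72·τ³=-703/512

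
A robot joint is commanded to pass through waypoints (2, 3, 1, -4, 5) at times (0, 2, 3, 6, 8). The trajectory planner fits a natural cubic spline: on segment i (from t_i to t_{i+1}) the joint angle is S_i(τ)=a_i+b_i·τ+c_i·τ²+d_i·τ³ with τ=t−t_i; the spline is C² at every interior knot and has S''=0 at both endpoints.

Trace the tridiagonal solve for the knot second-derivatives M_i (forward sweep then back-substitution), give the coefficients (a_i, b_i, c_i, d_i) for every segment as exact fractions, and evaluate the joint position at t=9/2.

Δ: Δ0=1/2, Δ1=-2, Δ2=-5/3, Δ3=9/2
row 1: diag=6, rhs=-15; c'=1/6, d'=-5/2
row 2: denom=8−1·1/6=47/6; d'=(2−1·-5/2)/(47/6)=27/47
row 3: denom=10−3·18/47=416/47; d'=(37−3·27/47)/(416/47)=829/208
back: M3=829/208
back: M2=27/47−18/47·829/208=-99/104
back: M1=-5/2−1/6·-99/104=-487/208
M: M0=0, M1=-487/208, M2=-99/104, M3=829/208, M4=0
seg 0: a=2, c=M0/2=0, d=(M1−M0)/(6·2)=-487/2496, b=Δ0−h0·(2M0+M1)/6=799/624
seg 1: a=3, c=M1/2=-487/416, d=(M2−M1)/(6·1)=289/1248, b=Δ1−h1·(2M1+M2)/6=-331/312
seg 2: a=1, c=M2/2=-99/208, d=(M3−M2)/(6·3)=79/288, b=Δ2−h2·(2M2+M3)/6=-3379/1248
seg 3: a=-4, c=M3/2=829/416, d=(M4−M3)/(6·2)=-829/2496, b=Δ3−h3·(2M3+M4)/6=575/312
t_q=9/2 → seg 2, τ=3/2; S=1+-3379/1248·τ+-99/208·τ²+79/288·τ³=-10671/3328

  seg 0: a=2 b=799/624 c=0 d=-487/2496
  seg 1: a=3 b=-331/312 c=-487/416 d=289/1248
  seg 2: a=1 b=-3379/1248 c=-99/208 d=79/288
  seg 3: a=-4 b=575/312 c=829/416 d=-829/2496
S(9/2) = -10671/3328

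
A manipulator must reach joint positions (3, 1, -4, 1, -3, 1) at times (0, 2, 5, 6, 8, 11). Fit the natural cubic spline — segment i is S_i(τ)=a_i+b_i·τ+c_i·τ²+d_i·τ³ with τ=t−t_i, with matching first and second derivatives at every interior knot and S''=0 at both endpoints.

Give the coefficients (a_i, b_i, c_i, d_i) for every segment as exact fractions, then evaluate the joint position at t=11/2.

Δ: Δ0=-1, Δ1=-5/3, Δ2=5, Δ3=-2, Δ4=4/3
row 1: diag=10, rhs=-4; c'=3/10, d'=-2/5
row 2: denom=8−3·3/10=71/10; d'=(40−3·-2/5)/(71/10)=412/71
row 3: denom=6−1·10/71=416/71; d'=(-42−1·412/71)/(416/71)=-1697/208
row 4: denom=10−2·71/208=969/104; d'=(20−2·-1697/208)/(969/104)=1259/323
back: M4=1259/323
back: M3=-1697/208−71/208·1259/323=-3065/323
back: M2=412/71−10/71·-3065/323=2306/323
back: M1=-2/5−3/10·2306/323=-821/323
M: M0=0, M1=-821/323, M2=2306/323, M3=-3065/323, M4=1259/323, M5=0
seg 0: a=3, c=M0/2=0, d=(M1−M0)/(6·2)=-821/3876, b=Δ0−h0·(2M0+M1)/6=-148/969
seg 1: a=1, c=M1/2=-821/646, d=(M2−M1)/(6·3)=3127/5814, b=Δ1−h1·(2M1+M2)/6=-2611/969
seg 2: a=-4, c=M2/2=1153/323, d=(M3−M2)/(6·1)=-5371/1938, b=Δ2−h2·(2M2+M3)/6=479/114
seg 3: a=1, c=M3/2=-3065/646, d=(M4−M3)/(6·2)=1081/969, b=Δ3−h3·(2M3+M4)/6=2933/969
seg 4: a=-3, c=M4/2=1259/646, d=(M5−M4)/(6·3)=-1259/5814, b=Δ4−h4·(2M4+M5)/6=-2485/969
t_q=11/2 → seg 2, τ=1/2; S=-4+479/114·τ+1153/323·τ²+-5371/1938·τ³=-6993/5168

  seg 0: a=3 b=-148/969 c=0 d=-821/3876
  seg 1: a=1 b=-2611/969 c=-821/646 d=3127/5814
  seg 2: a=-4 b=479/114 c=1153/323 d=-5371/1938
  seg 3: a=1 b=2933/969 c=-3065/646 d=1081/969
  seg 4: a=-3 b=-2485/969 c=1259/646 d=-1259/5814
S(11/2) = -6993/5168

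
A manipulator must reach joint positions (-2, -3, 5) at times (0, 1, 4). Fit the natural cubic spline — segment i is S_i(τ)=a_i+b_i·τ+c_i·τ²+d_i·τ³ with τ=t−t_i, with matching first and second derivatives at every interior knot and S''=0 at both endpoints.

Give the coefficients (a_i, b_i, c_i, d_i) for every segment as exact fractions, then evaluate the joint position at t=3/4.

Δ: Δ0=-1, Δ1=8/3
row 1: diag=8, rhs=22; c'=3/8, d'=11/4
back: M1=11/4
M: M0=0, M1=11/4, M2=0
seg 0: a=-2, c=M0/2=0, d=(M1−M0)/(6·1)=11/24, b=Δ0−h0·(2M0+M1)/6=-35/24
seg 1: a=-3, c=M1/2=11/8, d=(M2−M1)/(6·3)=-11/72, b=Δ1−h1·(2M1+M2)/6=-1/12
t_q=3/4 → seg 0, τ=3/4; S=-2+-35/24·τ+0·τ²+11/24·τ³=-1485/512

  seg 0: a=-2 b=-35/24 c=0 d=11/24
  seg 1: a=-3 b=-1/12 c=11/8 d=-11/72
S(3/4) = -1485/512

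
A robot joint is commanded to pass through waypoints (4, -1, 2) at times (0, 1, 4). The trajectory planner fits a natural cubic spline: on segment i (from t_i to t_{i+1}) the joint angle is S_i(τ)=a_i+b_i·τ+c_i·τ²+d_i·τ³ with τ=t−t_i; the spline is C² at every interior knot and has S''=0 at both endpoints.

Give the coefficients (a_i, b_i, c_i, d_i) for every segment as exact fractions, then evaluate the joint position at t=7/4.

Δ: Δ0=-5, Δ1=1
row 1: diag=8, rhs=36; c'=3/8, d'=9/2
back: M1=9/2
M: M0=0, M1=9/2, M2=0
seg 0: a=4, c=M0/2=0, d=(M1−M0)/(6·1)=3/4, b=Δ0−h0·(2M0+M1)/6=-23/4
seg 1: a=-1, c=M1/2=9/4, d=(M2−M1)/(6·3)=-1/4, b=Δ1−h1·(2M1+M2)/6=-7/2
t_q=7/4 → seg 1, τ=3/4; S=-1+-7/2·τ+9/4·τ²+-1/4·τ³=-631/256

  seg 0: a=4 b=-23/4 c=0 d=3/4
  seg 1: a=-1 b=-7/2 c=9/4 d=-1/4
S(7/4) = -631/256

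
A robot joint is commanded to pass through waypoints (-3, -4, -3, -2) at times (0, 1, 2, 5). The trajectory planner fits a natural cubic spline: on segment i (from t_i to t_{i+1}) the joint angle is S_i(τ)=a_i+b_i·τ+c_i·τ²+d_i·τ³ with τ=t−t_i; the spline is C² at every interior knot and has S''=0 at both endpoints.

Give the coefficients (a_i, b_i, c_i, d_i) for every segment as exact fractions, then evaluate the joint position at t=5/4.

  seg 0: a=-3 b=-143/93 c=0 d=50/93
  seg 1: a=-4 b=7/93 c=50/31 d=-64/93
  seg 2: a=-3 b=115/93 c=-14/31 d=14/279
S(5/4) = -965/248

Δ: Δ0=-1, Δ1=1, Δ2=1/3
row 1: diag=4, rhs=12; c'=1/4, d'=3
row 2: denom=8−1·1/4=31/4; d'=(-4−1·3)/(31/4)=-28/31
back: M2=-28/31
back: M1=3−1/4·-28/31=100/31
M: M0=0, M1=100/31, M2=-28/31, M3=0
seg 0: a=-3, c=M0/2=0, d=(M1−M0)/(6·1)=50/93, b=Δ0−h0·(2M0+M1)/6=-143/93
seg 1: a=-4, c=M1/2=50/31, d=(M2−M1)/(6·1)=-64/93, b=Δ1−h1·(2M1+M2)/6=7/93
seg 2: a=-3, c=M2/2=-14/31, d=(M3−M2)/(6·3)=14/279, b=Δ2−h2·(2M2+M3)/6=115/93
t_q=5/4 → seg 1, τ=1/4; S=-4+7/93·τ+50/31·τ²+-64/93·τ³=-965/248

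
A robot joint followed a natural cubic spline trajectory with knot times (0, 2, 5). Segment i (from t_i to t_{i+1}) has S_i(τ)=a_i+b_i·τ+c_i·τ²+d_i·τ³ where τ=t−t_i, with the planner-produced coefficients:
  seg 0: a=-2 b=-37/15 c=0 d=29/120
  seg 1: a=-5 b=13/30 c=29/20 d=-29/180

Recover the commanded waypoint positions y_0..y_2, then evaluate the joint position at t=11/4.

y_0 = S_0(0) = a_0 = -2
y_1 = S_1(0) = a_1 = -5
y_2 = S_1(3) = 5
t_q=11/4 is in segment 1 (τ=3/4); S_1(τ)=-5027/1280

y_0=-2 y_1=-5 y_2=5
S(11/4) = -5027/1280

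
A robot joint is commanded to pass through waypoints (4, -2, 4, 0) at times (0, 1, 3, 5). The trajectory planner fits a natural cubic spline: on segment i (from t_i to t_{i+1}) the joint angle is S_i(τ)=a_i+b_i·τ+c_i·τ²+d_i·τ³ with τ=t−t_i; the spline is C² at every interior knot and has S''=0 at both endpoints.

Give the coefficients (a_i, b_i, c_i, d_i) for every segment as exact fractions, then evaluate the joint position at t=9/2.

  seg 0: a=4 b=-173/22 c=0 d=41/22
  seg 1: a=-2 b=-25/11 c=123/22 d=-65/44
  seg 2: a=4 b=26/11 c=-36/11 d=6/11
S(9/2) = 89/44

Δ: Δ0=-6, Δ1=3, Δ2=-2
row 1: diag=6, rhs=54; c'=1/3, d'=9
row 2: denom=8−2·1/3=22/3; d'=(-30−2·9)/(22/3)=-72/11
back: M2=-72/11
back: M1=9−1/3·-72/11=123/11
M: M0=0, M1=123/11, M2=-72/11, M3=0
seg 0: a=4, c=M0/2=0, d=(M1−M0)/(6·1)=41/22, b=Δ0−h0·(2M0+M1)/6=-173/22
seg 1: a=-2, c=M1/2=123/22, d=(M2−M1)/(6·2)=-65/44, b=Δ1−h1·(2M1+M2)/6=-25/11
seg 2: a=4, c=M2/2=-36/11, d=(M3−M2)/(6·2)=6/11, b=Δ2−h2·(2M2+M3)/6=26/11
t_q=9/2 → seg 2, τ=3/2; S=4+26/11·τ+-36/11·τ²+6/11·τ³=89/44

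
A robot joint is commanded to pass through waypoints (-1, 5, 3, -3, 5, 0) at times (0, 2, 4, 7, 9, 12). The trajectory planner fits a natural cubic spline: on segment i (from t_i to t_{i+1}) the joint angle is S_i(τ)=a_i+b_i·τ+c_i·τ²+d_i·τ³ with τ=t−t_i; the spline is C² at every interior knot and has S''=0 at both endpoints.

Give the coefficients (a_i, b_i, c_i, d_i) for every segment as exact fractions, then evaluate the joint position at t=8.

Δ: Δ0=3, Δ1=-1, Δ2=-2, Δ3=4, Δ4=-5/3
row 1: diag=8, rhs=-24; c'=1/4, d'=-3
row 2: denom=10−2·1/4=19/2; d'=(-6−2·-3)/(19/2)=0
row 3: denom=10−3·6/19=172/19; d'=(36−3·0)/(172/19)=171/43
row 4: denom=10−2·19/86=411/43; d'=(-34−2·171/43)/(411/43)=-1804/411
back: M4=-1804/411
back: M3=171/43−19/86·-1804/411=2033/411
back: M2=0−6/19·2033/411=-214/137
back: M1=-3−1/4·-214/137=-715/274
M: M0=0, M1=-715/274, M2=-214/137, M3=2033/411, M4=-1804/411, M5=0
seg 0: a=-1, c=M0/2=0, d=(M1−M0)/(6·2)=-715/3288, b=Δ0−h0·(2M0+M1)/6=3181/822
seg 1: a=5, c=M1/2=-715/548, d=(M2−M1)/(6·2)=287/3288, b=Δ1−h1·(2M1+M2)/6=518/411
seg 2: a=3, c=M2/2=-107/137, d=(M3−M2)/(6·3)=2675/7398, b=Δ2−h2·(2M2+M3)/6=-2393/822
seg 3: a=-3, c=M3/2=2033/822, d=(M4−M3)/(6·2)=-1279/1644, b=Δ3−h3·(2M3+M4)/6=890/411
seg 4: a=5, c=M4/2=-902/411, d=(M5−M4)/(6·3)=902/3699, b=Δ4−h4·(2M4+M5)/6=373/137
t_q=8 → seg 3, τ=1; S=-3+890/411·τ+2033/822·τ²+-1279/1644·τ³=1415/1644

  seg 0: a=-1 b=3181/822 c=0 d=-715/3288
  seg 1: a=5 b=518/411 c=-715/548 d=287/3288
  seg 2: a=3 b=-2393/822 c=-107/137 d=2675/7398
  seg 3: a=-3 b=890/411 c=2033/822 d=-1279/1644
  seg 4: a=5 b=373/137 c=-902/411 d=902/3699
S(8) = 1415/1644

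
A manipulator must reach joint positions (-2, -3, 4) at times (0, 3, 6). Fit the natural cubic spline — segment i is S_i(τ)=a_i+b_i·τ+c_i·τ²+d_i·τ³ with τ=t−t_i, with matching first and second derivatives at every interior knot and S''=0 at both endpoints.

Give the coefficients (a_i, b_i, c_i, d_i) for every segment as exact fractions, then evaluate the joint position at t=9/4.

  seg 0: a=-2 b=-1 c=0 d=2/27
  seg 1: a=-3 b=1 c=2/3 d=-2/27
S(9/4) = -109/32

Δ: Δ0=-1/3, Δ1=7/3
row 1: diag=12, rhs=16; c'=1/4, d'=4/3
back: M1=4/3
M: M0=0, M1=4/3, M2=0
seg 0: a=-2, c=M0/2=0, d=(M1−M0)/(6·3)=2/27, b=Δ0−h0·(2M0+M1)/6=-1
seg 1: a=-3, c=M1/2=2/3, d=(M2−M1)/(6·3)=-2/27, b=Δ1−h1·(2M1+M2)/6=1
t_q=9/4 → seg 0, τ=9/4; S=-2+-1·τ+0·τ²+2/27·τ³=-109/32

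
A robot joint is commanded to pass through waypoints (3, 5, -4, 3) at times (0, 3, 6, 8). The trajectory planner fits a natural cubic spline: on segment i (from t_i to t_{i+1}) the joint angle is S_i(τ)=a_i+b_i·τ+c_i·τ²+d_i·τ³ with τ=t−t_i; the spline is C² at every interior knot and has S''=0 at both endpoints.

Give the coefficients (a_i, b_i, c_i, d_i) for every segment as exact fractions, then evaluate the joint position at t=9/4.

Δ: Δ0=2/3, Δ1=-3, Δ2=7/2
row 1: diag=12, rhs=-22; c'=1/4, d'=-11/6
row 2: denom=10−3·1/4=37/4; d'=(39−3·-11/6)/(37/4)=178/37
back: M2=178/37
back: M1=-11/6−1/4·178/37=-337/111
M: M0=0, M1=-337/111, M2=178/37, M3=0
seg 0: a=3, c=M0/2=0, d=(M1−M0)/(6·3)=-337/1998, b=Δ0−h0·(2M0+M1)/6=485/222
seg 1: a=5, c=M1/2=-337/222, d=(M2−M1)/(6·3)=871/1998, b=Δ1−h1·(2M1+M2)/6=-263/111
seg 2: a=-4, c=M2/2=89/37, d=(M3−M2)/(6·2)=-89/222, b=Δ2−h2·(2M2+M3)/6=65/222
t_q=9/4 → seg 0, τ=9/4; S=3+485/222·τ+0·τ²+-337/1998·τ³=28389/4736

  seg 0: a=3 b=485/222 c=0 d=-337/1998
  seg 1: a=5 b=-263/111 c=-337/222 d=871/1998
  seg 2: a=-4 b=65/222 c=89/37 d=-89/222
S(9/4) = 28389/4736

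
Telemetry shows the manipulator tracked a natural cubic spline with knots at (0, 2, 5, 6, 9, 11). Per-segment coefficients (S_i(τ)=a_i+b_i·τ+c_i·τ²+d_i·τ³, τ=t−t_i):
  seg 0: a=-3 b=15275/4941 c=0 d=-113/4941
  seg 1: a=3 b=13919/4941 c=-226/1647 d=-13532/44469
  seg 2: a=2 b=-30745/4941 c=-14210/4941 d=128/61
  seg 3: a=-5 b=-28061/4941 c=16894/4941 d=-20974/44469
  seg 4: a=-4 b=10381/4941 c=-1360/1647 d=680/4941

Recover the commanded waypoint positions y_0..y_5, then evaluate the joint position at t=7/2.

y_0 = S_0(0) = a_0 = -3
y_1 = S_1(0) = a_1 = 3
y_2 = S_2(0) = a_2 = 2
y_3 = S_3(0) = a_3 = -5
y_4 = S_4(0) = a_4 = -4
y_5 = S_4(2) = -2
t_q=7/2 is in segment 1 (τ=3/2); S_1(τ)=6467/1098

y_0=-3 y_1=3 y_2=2 y_3=-5 y_4=-4 y_5=-2
S(7/2) = 6467/1098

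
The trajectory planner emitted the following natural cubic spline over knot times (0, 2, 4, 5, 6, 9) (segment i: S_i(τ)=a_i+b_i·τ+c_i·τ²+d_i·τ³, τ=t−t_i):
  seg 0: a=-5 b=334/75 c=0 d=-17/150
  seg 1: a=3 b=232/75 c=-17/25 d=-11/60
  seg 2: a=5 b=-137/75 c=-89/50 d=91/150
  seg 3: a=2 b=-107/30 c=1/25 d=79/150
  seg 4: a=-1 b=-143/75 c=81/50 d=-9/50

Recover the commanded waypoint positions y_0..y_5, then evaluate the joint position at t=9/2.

y_0=-5 y_1=3 y_2=5 y_3=2 y_4=-1 y_5=3
S(9/2) = 1487/400

y_0 = S_0(0) = a_0 = -5
y_1 = S_1(0) = a_1 = 3
y_2 = S_2(0) = a_2 = 5
y_3 = S_3(0) = a_3 = 2
y_4 = S_4(0) = a_4 = -1
y_5 = S_4(3) = 3
t_q=9/2 is in segment 2 (τ=1/2); S_2(τ)=1487/400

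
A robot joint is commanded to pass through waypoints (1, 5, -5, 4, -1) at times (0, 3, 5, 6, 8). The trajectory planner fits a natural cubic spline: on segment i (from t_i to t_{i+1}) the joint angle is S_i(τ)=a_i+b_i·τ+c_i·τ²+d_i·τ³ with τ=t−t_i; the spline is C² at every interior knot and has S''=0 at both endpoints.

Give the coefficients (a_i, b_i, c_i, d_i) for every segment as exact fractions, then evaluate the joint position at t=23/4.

  seg 0: a=1 b=2509/489 c=0 d=-619/1467
  seg 1: a=5 b=-3062/489 c=-619/163 d=4331/1956
  seg 2: a=-5 b=2503/489 c=3093/326 d=-5483/978
  seg 3: a=4 b=7115/978 c=-1195/163 d=1195/978
S(23/4) = 37777/20864

Δ: Δ0=4/3, Δ1=-5, Δ2=9, Δ3=-5/2
row 1: diag=10, rhs=-38; c'=1/5, d'=-19/5
row 2: denom=6−2·1/5=28/5; d'=(84−2·-19/5)/(28/5)=229/14
row 3: denom=6−1·5/28=163/28; d'=(-69−1·229/14)/(163/28)=-2390/163
back: M3=-2390/163
back: M2=229/14−5/28·-2390/163=3093/163
back: M1=-19/5−1/5·3093/163=-1238/163
M: M0=0, M1=-1238/163, M2=3093/163, M3=-2390/163, M4=0
seg 0: a=1, c=M0/2=0, d=(M1−M0)/(6·3)=-619/1467, b=Δ0−h0·(2M0+M1)/6=2509/489
seg 1: a=5, c=M1/2=-619/163, d=(M2−M1)/(6·2)=4331/1956, b=Δ1−h1·(2M1+M2)/6=-3062/489
seg 2: a=-5, c=M2/2=3093/326, d=(M3−M2)/(6·1)=-5483/978, b=Δ2−h2·(2M2+M3)/6=2503/489
seg 3: a=4, c=M3/2=-1195/163, d=(M4−M3)/(6·2)=1195/978, b=Δ3−h3·(2M3+M4)/6=7115/978
t_q=23/4 → seg 2, τ=3/4; S=-5+2503/489·τ+3093/326·τ²+-5483/978·τ³=37777/20864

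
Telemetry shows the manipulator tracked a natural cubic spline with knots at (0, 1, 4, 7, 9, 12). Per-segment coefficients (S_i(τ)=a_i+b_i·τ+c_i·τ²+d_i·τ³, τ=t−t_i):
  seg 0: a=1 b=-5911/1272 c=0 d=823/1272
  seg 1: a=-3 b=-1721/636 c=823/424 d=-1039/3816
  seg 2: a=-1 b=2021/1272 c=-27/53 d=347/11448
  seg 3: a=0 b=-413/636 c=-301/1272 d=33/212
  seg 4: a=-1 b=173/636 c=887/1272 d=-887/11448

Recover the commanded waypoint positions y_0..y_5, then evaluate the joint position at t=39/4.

y_0=1 y_1=-3 y_2=-1 y_3=0 y_4=-1 y_5=4
S(39/4) = -11843/27136

y_0 = S_0(0) = a_0 = 1
y_1 = S_1(0) = a_1 = -3
y_2 = S_2(0) = a_2 = -1
y_3 = S_3(0) = a_3 = 0
y_4 = S_4(0) = a_4 = -1
y_5 = S_4(3) = 4
t_q=39/4 is in segment 4 (τ=3/4); S_4(τ)=-11843/27136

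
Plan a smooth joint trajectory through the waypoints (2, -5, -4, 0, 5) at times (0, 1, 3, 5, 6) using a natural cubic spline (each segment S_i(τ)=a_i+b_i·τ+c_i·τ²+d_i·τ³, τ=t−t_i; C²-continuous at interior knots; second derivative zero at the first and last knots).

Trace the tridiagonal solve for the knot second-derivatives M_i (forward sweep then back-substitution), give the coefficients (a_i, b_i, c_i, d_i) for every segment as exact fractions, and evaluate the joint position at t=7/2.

  seg 0: a=2 b=-167/20 c=0 d=27/20
  seg 1: a=-5 b=-43/10 c=81/20 d=-33/40
  seg 2: a=-4 b=2 c=-9/10 d=9/20
  seg 3: a=0 b=19/5 c=9/5 d=-3/5
S(7/2) = -507/160

Δ: Δ0=-7, Δ1=1/2, Δ2=2, Δ3=5
row 1: diag=6, rhs=45; c'=1/3, d'=15/2
row 2: denom=8−2·1/3=22/3; d'=(9−2·15/2)/(22/3)=-9/11
row 3: denom=6−2·3/11=60/11; d'=(18−2·-9/11)/(60/11)=18/5
back: M3=18/5
back: M2=-9/11−3/11·18/5=-9/5
back: M1=15/2−1/3·-9/5=81/10
M: M0=0, M1=81/10, M2=-9/5, M3=18/5, M4=0
seg 0: a=2, c=M0/2=0, d=(M1−M0)/(6·1)=27/20, b=Δ0−h0·(2M0+M1)/6=-167/20
seg 1: a=-5, c=M1/2=81/20, d=(M2−M1)/(6·2)=-33/40, b=Δ1−h1·(2M1+M2)/6=-43/10
seg 2: a=-4, c=M2/2=-9/10, d=(M3−M2)/(6·2)=9/20, b=Δ2−h2·(2M2+M3)/6=2
seg 3: a=0, c=M3/2=9/5, d=(M4−M3)/(6·1)=-3/5, b=Δ3−h3·(2M3+M4)/6=19/5
t_q=7/2 → seg 2, τ=1/2; S=-4+2·τ+-9/10·τ²+9/20·τ³=-507/160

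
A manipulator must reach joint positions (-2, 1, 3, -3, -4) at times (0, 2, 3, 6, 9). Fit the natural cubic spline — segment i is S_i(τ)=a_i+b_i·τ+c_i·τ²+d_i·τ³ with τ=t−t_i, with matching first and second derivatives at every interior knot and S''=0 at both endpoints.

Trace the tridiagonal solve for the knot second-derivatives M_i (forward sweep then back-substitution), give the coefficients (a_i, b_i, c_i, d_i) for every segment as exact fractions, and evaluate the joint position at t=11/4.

Δ: Δ0=3/2, Δ1=2, Δ2=-2, Δ3=-1/3
row 1: diag=6, rhs=3; c'=1/6, d'=1/2
row 2: denom=8−1·1/6=47/6; d'=(-24−1·1/2)/(47/6)=-147/47
row 3: denom=12−3·18/47=510/47; d'=(10−3·-147/47)/(510/47)=911/510
back: M3=911/510
back: M2=-147/47−18/47·911/510=-324/85
back: M1=1/2−1/6·-324/85=193/170
M: M0=0, M1=193/170, M2=-324/85, M3=911/510, M4=0
seg 0: a=-2, c=M0/2=0, d=(M1−M0)/(6·2)=193/2040, b=Δ0−h0·(2M0+M1)/6=286/255
seg 1: a=1, c=M1/2=193/340, d=(M2−M1)/(6·1)=-841/1020, b=Δ1−h1·(2M1+M2)/6=1151/510
seg 2: a=3, c=M2/2=-162/85, d=(M3−M2)/(6·3)=571/1836, b=Δ2−h2·(2M2+M3)/6=937/1020
seg 3: a=-3, c=M3/2=911/1020, d=(M4−M3)/(6·3)=-911/9180, b=Δ3−h3·(2M3+M4)/6=-1081/510
t_q=11/4 → seg 1, τ=3/4; S=1+1151/510·τ+193/340·τ²+-841/1020·τ³=57971/21760

  seg 0: a=-2 b=286/255 c=0 d=193/2040
  seg 1: a=1 b=1151/510 c=193/340 d=-841/1020
  seg 2: a=3 b=937/1020 c=-162/85 d=571/1836
  seg 3: a=-3 b=-1081/510 c=911/1020 d=-911/9180
S(11/4) = 57971/21760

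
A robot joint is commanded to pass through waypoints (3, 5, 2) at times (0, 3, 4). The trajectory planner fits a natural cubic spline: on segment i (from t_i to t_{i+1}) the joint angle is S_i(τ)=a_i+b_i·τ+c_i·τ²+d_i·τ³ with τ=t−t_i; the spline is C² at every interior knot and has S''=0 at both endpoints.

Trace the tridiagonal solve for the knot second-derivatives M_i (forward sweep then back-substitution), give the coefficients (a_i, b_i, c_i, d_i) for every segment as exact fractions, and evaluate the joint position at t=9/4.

Δ: Δ0=2/3, Δ1=-3
row 1: diag=8, rhs=-22; c'=1/8, d'=-11/4
back: M1=-11/4
M: M0=0, M1=-11/4, M2=0
seg 0: a=3, c=M0/2=0, d=(M1−M0)/(6·3)=-11/72, b=Δ0−h0·(2M0+M1)/6=49/24
seg 1: a=5, c=M1/2=-11/8, d=(M2−M1)/(6·1)=11/24, b=Δ1−h1·(2M1+M2)/6=-25/12
t_q=9/4 → seg 0, τ=9/4; S=3+49/24·τ+0·τ²+-11/72·τ³=2997/512

  seg 0: a=3 b=49/24 c=0 d=-11/72
  seg 1: a=5 b=-25/12 c=-11/8 d=11/24
S(9/4) = 2997/512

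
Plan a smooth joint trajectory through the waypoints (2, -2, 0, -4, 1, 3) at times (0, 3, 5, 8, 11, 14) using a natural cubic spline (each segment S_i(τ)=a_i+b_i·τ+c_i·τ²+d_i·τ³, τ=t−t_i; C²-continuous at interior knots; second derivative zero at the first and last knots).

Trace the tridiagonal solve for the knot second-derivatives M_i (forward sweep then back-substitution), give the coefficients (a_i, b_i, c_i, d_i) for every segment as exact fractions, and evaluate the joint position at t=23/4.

  seg 0: a=2 b=-137/60 c=0 d=19/180
  seg 1: a=-2 b=17/30 c=19/20 d=-11/30
  seg 2: a=0 b=-1/30 c=-5/4 d=49/180
  seg 3: a=-4 b=-11/60 c=6/5 d=-7/36
  seg 4: a=1 b=53/30 c=-11/20 d=11/180
S(23/4) = -157/256

Δ: Δ0=-4/3, Δ1=1, Δ2=-4/3, Δ3=5/3, Δ4=2/3
row 1: diag=10, rhs=14; c'=1/5, d'=7/5
row 2: denom=10−2·1/5=48/5; d'=(-14−2·7/5)/(48/5)=-7/4
row 3: denom=12−3·5/16=177/16; d'=(18−3·-7/4)/(177/16)=124/59
row 4: denom=12−3·16/59=660/59; d'=(-6−3·124/59)/(660/59)=-11/10
back: M4=-11/10
back: M3=124/59−16/59·-11/10=12/5
back: M2=-7/4−5/16·12/5=-5/2
back: M1=7/5−1/5·-5/2=19/10
M: M0=0, M1=19/10, M2=-5/2, M3=12/5, M4=-11/10, M5=0
seg 0: a=2, c=M0/2=0, d=(M1−M0)/(6·3)=19/180, b=Δ0−h0·(2M0+M1)/6=-137/60
seg 1: a=-2, c=M1/2=19/20, d=(M2−M1)/(6·2)=-11/30, b=Δ1−h1·(2M1+M2)/6=17/30
seg 2: a=0, c=M2/2=-5/4, d=(M3−M2)/(6·3)=49/180, b=Δ2−h2·(2M2+M3)/6=-1/30
seg 3: a=-4, c=M3/2=6/5, d=(M4−M3)/(6·3)=-7/36, b=Δ3−h3·(2M3+M4)/6=-11/60
seg 4: a=1, c=M4/2=-11/20, d=(M5−M4)/(6·3)=11/180, b=Δ4−h4·(2M4+M5)/6=53/30
t_q=23/4 → seg 2, τ=3/4; S=0+-1/30·τ+-5/4·τ²+49/180·τ³=-157/256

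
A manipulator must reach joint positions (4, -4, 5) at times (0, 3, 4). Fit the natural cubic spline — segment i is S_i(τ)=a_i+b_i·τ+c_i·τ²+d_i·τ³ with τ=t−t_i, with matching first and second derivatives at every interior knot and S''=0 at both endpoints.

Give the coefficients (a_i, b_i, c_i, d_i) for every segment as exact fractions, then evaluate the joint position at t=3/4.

Δ: Δ0=-8/3, Δ1=9
row 1: diag=8, rhs=70; c'=1/8, d'=35/4
back: M1=35/4
M: M0=0, M1=35/4, M2=0
seg 0: a=4, c=M0/2=0, d=(M1−M0)/(6·3)=35/72, b=Δ0−h0·(2M0+M1)/6=-169/24
seg 1: a=-4, c=M1/2=35/8, d=(M2−M1)/(6·1)=-35/24, b=Δ1−h1·(2M1+M2)/6=73/12
t_q=3/4 → seg 0, τ=3/4; S=4+-169/24·τ+0·τ²+35/72·τ³=-551/512

  seg 0: a=4 b=-169/24 c=0 d=35/72
  seg 1: a=-4 b=73/12 c=35/8 d=-35/24
S(3/4) = -551/512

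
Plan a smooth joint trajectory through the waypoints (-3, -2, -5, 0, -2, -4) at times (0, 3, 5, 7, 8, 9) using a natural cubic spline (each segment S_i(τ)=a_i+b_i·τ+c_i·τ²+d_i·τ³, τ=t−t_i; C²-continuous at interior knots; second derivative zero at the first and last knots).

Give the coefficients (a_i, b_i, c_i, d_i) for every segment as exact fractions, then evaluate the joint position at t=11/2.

  seg 0: a=-3 b=1666/1191 c=0 d=-47/397
  seg 1: a=-2 b=-2141/1191 c=-423/397 d=5785/9528
  seg 2: a=-5 b=2921/2382 c=4093/1588 d=-9245/9528
  seg 3: a=0 b=-128/1191 c=-1288/397 d=1610/1191
  seg 4: a=-2 b=-3026/1191 c=322/397 d=-322/1191
S(11/2) = -98171/25408

Δ: Δ0=1/3, Δ1=-3/2, Δ2=5/2, Δ3=-2, Δ4=-2
row 1: diag=10, rhs=-11; c'=1/5, d'=-11/10
row 2: denom=8−2·1/5=38/5; d'=(24−2·-11/10)/(38/5)=131/38
row 3: denom=6−2·5/19=104/19; d'=(-27−2·131/38)/(104/19)=-161/26
row 4: denom=4−1·19/104=397/104; d'=(0−1·-161/26)/(397/104)=644/397
back: M4=644/397
back: M3=-161/26−19/104·644/397=-2576/397
back: M2=131/38−5/19·-2576/397=4093/794
back: M1=-11/10−1/5·4093/794=-846/397
M: M0=0, M1=-846/397, M2=4093/794, M3=-2576/397, M4=644/397, M5=0
seg 0: a=-3, c=M0/2=0, d=(M1−M0)/(6·3)=-47/397, b=Δ0−h0·(2M0+M1)/6=1666/1191
seg 1: a=-2, c=M1/2=-423/397, d=(M2−M1)/(6·2)=5785/9528, b=Δ1−h1·(2M1+M2)/6=-2141/1191
seg 2: a=-5, c=M2/2=4093/1588, d=(M3−M2)/(6·2)=-9245/9528, b=Δ2−h2·(2M2+M3)/6=2921/2382
seg 3: a=0, c=M3/2=-1288/397, d=(M4−M3)/(6·1)=1610/1191, b=Δ3−h3·(2M3+M4)/6=-128/1191
seg 4: a=-2, c=M4/2=322/397, d=(M5−M4)/(6·1)=-322/1191, b=Δ4−h4·(2M4+M5)/6=-3026/1191
t_q=11/2 → seg 2, τ=1/2; S=-5+2921/2382·τ+4093/1588·τ²+-9245/9528·τ³=-98171/25408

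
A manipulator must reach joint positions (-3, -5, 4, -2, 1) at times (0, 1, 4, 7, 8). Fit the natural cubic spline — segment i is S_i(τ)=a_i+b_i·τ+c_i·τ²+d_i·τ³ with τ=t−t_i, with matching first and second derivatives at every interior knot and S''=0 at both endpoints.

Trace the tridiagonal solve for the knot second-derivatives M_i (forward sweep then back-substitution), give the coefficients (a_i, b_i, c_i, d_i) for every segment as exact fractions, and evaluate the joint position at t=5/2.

  seg 0: a=-3 b=-77/26 c=0 d=25/26
  seg 1: a=-5 b=-1/13 c=75/26 d=-145/234
  seg 2: a=4 b=1/2 c=-35/13 d=145/234
  seg 3: a=-2 b=14/13 c=75/26 d=-25/26
S(5/2) = -149/208

Δ: Δ0=-2, Δ1=3, Δ2=-2, Δ3=3
row 1: diag=8, rhs=30; c'=3/8, d'=15/4
row 2: denom=12−3·3/8=87/8; d'=(-30−3·15/4)/(87/8)=-110/29
row 3: denom=8−3·8/29=208/29; d'=(30−3·-110/29)/(208/29)=75/13
back: M3=75/13
back: M2=-110/29−8/29·75/13=-70/13
back: M1=15/4−3/8·-70/13=75/13
M: M0=0, M1=75/13, M2=-70/13, M3=75/13, M4=0
seg 0: a=-3, c=M0/2=0, d=(M1−M0)/(6·1)=25/26, b=Δ0−h0·(2M0+M1)/6=-77/26
seg 1: a=-5, c=M1/2=75/26, d=(M2−M1)/(6·3)=-145/234, b=Δ1−h1·(2M1+M2)/6=-1/13
seg 2: a=4, c=M2/2=-35/13, d=(M3−M2)/(6·3)=145/234, b=Δ2−h2·(2M2+M3)/6=1/2
seg 3: a=-2, c=M3/2=75/26, d=(M4−M3)/(6·1)=-25/26, b=Δ3−h3·(2M3+M4)/6=14/13
t_q=5/2 → seg 1, τ=3/2; S=-5+-1/13·τ+75/26·τ²+-145/234·τ³=-149/208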